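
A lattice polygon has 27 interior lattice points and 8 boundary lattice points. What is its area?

30

Pick's theorem states A = I + B/2 − 1, so A = 27 + 8/2 − 1 = 30.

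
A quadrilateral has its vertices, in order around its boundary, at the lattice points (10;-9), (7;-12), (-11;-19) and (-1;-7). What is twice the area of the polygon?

Using the shoelace formula, 2A = |(10·(-12) − 7·(-9)) + (7·(-19) − (-11)·(-12)) + ((-11)·(-7) − (-1)·(-19)) + ((-1)·(-9) − 10·(-7))| = 185, so the area is 92.5.

185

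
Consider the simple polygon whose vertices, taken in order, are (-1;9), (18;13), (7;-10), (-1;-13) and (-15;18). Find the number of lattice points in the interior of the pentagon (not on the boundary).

437

The shoelace formula gives twice the area as |((-1)·13 − 18·9) + (18·(-10) − 7·13) + (7·(-13) − (-1)·(-10)) + ((-1)·18 − (-15)·(-13)) + ((-15)·9 − (-1)·18)| = 877, so the area is 438.5.
Along each edge there are gcd(|Δx|,|Δy|)+1 lattice points, so counting each shared vertex once the boundary has gcd(19,4) + gcd(11,23) + gcd(8,3) + gcd(14,31) + gcd(14,9) = 1+1+1+1+1 = 5.
By Pick's theorem A = I + B/2 − 1, so I = 438.5 − 5/2 + 1 = 437.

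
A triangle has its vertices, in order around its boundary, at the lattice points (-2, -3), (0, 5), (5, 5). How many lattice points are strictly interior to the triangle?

Using the shoelace formula, 2A = |((-2)·5 − 0·(-3)) + (0·5 − 5·5) + (5·(-3) − (-2)·5)| = 40, so the area is 20.
The number of boundary lattice points is Σ gcd(|Δx|,|Δy|) = gcd(2,8) + gcd(5,0) + gcd(7,8) = 2+5+1 = 8.
By Pick's theorem A = I + B/2 − 1, so I = 20 − 8/2 + 1 = 17.

17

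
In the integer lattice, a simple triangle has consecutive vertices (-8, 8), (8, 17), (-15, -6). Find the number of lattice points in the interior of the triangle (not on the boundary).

66

Using the shoelace formula, 2A = |((-8)·17 − 8·8) + (8·(-6) − (-15)·17) + ((-15)·8 − (-8)·(-6))| = 161, so the area is 80.5.
The number of boundary lattice points is Σ gcd(|Δx|,|Δy|) = gcd(16,9) + gcd(23,23) + gcd(7,14) = 1+23+7 = 31.
By Pick's theorem A = I + B/2 − 1, so I = 80.5 − 31/2 + 1 = 66.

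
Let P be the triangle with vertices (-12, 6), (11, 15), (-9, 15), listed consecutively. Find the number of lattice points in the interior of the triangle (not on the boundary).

79

Using the shoelace formula, 2A = |[(-12)·15 − 11·6] + [11·15 − (-9)·15] + [(-9)·6 − (-12)·15]| = 180, so the area is 90.
The number of boundary lattice points is Σ gcd(|Δx|,|Δy|) = gcd(23,9) + gcd(20,0) + gcd(3,9) = 1+20+3 = 24.
Pick's theorem gives I = A − B/2 + 1 = 90 − 24/2 + 1 = 79.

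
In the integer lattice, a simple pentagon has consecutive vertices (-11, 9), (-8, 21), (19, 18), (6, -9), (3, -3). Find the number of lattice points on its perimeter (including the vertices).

Summing gcd(|Δx|,|Δy|) over the edges gives the boundary count: gcd(3,12) + gcd(27,3) + gcd(13,27) + gcd(3,6) + gcd(14,12) = 3+3+1+3+2 = 12.

12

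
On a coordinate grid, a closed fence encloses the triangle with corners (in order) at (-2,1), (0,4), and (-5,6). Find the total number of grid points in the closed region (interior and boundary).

12

The shoelace formula gives twice the area as |((-2)·4 − 0·1) + (0·6 − (-5)·4) + ((-5)·1 − (-2)·6)| = 19, so the area is 9.5.
Along each edge there are gcd(|Δx|,|Δy|)+1 lattice points, so counting each shared vertex once the boundary has gcd(2,3) + gcd(5,2) + gcd(3,5) = 1+1+1 = 3.
Pick's theorem gives I = A − B/2 + 1 = 9.5 − 3/2 + 1 = 9, so the closed region contains I + B = 9 + 3 = 12 lattice points.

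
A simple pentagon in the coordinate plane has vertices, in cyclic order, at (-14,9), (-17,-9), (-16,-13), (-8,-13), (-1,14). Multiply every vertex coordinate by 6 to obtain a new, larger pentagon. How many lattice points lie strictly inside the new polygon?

9355

The shoelace formula gives twice the area as |[(-14)·(-9) − (-17)·9] + [(-17)·(-13) − (-16)·(-9)] + [(-16)·(-13) − (-8)·(-13)] + [(-8)·14 − (-1)·(-13)] + [(-1)·9 − (-14)·14]| = 522, so the area is 261.
Summing gcd(|Δx|,|Δy|) over the edges gives the boundary count: gcd(3,18) + gcd(1,4) + gcd(8,0) + gcd(7,27) + gcd(13,5) = 3+1+8+1+1 = 14.
Scaling by 6 multiplies the area by 6² = 36 (so the new area is 9396) and multiplies the boundary lattice-point count by 6, giving 84.
By Pick's theorem, the interior count of the dilated polygon is 9396 − 84/2 + 1 = 9355.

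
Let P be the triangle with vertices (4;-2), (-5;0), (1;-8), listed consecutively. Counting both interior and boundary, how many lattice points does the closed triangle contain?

Using the shoelace formula, 2A = |[4·0 − (-5)·(-2)] + [(-5)·(-8) − 1·0] + [1·(-2) − 4·(-8)]| = 60, so the area is 30.
Along each edge there are gcd(|Δx|,|Δy|)+1 lattice points, so counting each shared vertex once the boundary has gcd(9,2) + gcd(6,8) + gcd(3,6) = 1+2+3 = 6.
Pick's theorem gives I = A − B/2 + 1 = 30 − 6/2 + 1 = 28, so the closed region contains I + B = 28 + 6 = 34 lattice points.

34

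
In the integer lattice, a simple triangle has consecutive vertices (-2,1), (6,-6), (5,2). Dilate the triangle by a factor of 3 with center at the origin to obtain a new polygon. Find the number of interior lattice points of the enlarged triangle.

253

Using the shoelace formula, 2A = |[(-2)·(-6) − 6·1] + [6·2 − 5·(-6)] + [5·1 − (-2)·2]| = 57, so the area is 28.5.
Summing gcd(|Δx|,|Δy|) over the edges gives the boundary count: gcd(8,7) + gcd(1,8) + gcd(7,1) = 1+1+1 = 3.
Scaling by 3 multiplies the area by 3² = 9 (so the new area is 256.5) and multiplies the boundary lattice-point count by 3, giving 9.
By Pick's theorem, the interior count of the dilated polygon is 256.5 − 9/2 + 1 = 253.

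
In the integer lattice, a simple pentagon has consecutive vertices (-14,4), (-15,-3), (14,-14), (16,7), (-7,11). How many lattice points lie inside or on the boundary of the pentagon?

The shoelace formula gives twice the area as |((-14)·(-3) − (-15)·4) + ((-15)·(-14) − 14·(-3)) + (14·7 − 16·(-14)) + (16·11 − (-7)·7) + ((-7)·4 − (-14)·11)| = 1027, so the area is 513.5.
Summing gcd(|Δx|,|Δy|) over the edges gives the boundary count: gcd(1,7) + gcd(29,11) + gcd(2,21) + gcd(23,4) + gcd(7,7) = 1+1+1+1+7 = 11.
Pick's theorem gives I = A − B/2 + 1 = 513.5 − 11/2 + 1 = 509, so the closed region contains I + B = 509 + 11 = 520 lattice points.

520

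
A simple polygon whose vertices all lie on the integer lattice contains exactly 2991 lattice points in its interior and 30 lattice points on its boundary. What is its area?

3005

By Pick's theorem, A = I + B/2 − 1 = 2991 + 30/2 − 1 = 3005.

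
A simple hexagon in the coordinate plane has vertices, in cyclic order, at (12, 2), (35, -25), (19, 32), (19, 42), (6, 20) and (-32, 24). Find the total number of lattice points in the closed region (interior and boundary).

The shoelace formula gives twice the area as |(12·(-25) − 35·2) + (35·32 − 19·(-25)) + (19·42 − 19·32) + (19·20 − 6·42) + (6·24 − (-32)·20) + ((-32)·2 − 12·24)| = 1975, so the area is 1975/2.
Summing gcd(|Δx|,|Δy|) over the edges gives the boundary count: gcd(23,27) + gcd(16,57) + gcd(0,10) + gcd(13,22) + gcd(38,4) + gcd(44,22) = 1+1+10+1+2+22 = 37.
Pick's theorem gives I = A − B/2 + 1 = 1975/2 − 37/2 + 1 = 970, so the closed region contains I + B = 970 + 37 = 1007 lattice points.

1007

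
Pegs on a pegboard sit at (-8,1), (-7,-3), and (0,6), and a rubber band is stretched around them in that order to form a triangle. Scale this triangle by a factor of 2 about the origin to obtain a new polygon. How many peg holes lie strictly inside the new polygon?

The shoelace formula gives twice the area as |[(-8)·(-3) − (-7)·1] + [(-7)·6 − 0·(-3)] + [0·1 − (-8)·6]| = 37, so the area is 37/2.
Summing gcd(|Δx|,|Δy|) over the edges gives the boundary count: gcd(1,4) + gcd(7,9) + gcd(8,5) = 1+1+1 = 3.
Scaling by 2 multiplies the area by 2² = 4 (so the new area is 74) and multiplies the boundary lattice-point count by 2, giving 6.
By Pick's theorem, the interior count of the dilated polygon is 74 − 6/2 + 1 = 72.

72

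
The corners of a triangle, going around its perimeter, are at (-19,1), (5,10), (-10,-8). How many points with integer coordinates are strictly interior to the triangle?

By the shoelace formula, twice the signed area is |((-19)·10 − 5·1) + (5·(-8) − (-10)·10) + ((-10)·1 − (-19)·(-8))| = 297, so the area is 297/2.
The number of boundary lattice points is Σ gcd(|Δx|,|Δy|) = gcd(24,9) + gcd(15,18) + gcd(9,9) = 3+3+9 = 15.
By Pick's theorem A = I + B/2 − 1, so I = 297/2 − 15/2 + 1 = 142.

142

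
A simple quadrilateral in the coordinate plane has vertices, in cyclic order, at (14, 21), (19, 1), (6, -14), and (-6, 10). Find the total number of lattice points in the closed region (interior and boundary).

The shoelace formula gives twice the area as |[14·1 − 19·21] + [19·(-14) − 6·1] + [6·10 − (-6)·(-14)] + [(-6)·21 − 14·10]| = 947, so the area is 473.5.
Along each edge there are gcd(|Δx|,|Δy|)+1 lattice points, so counting each shared vertex once the boundary has gcd(5,20) + gcd(13,15) + gcd(12,24) + gcd(20,11) = 5+1+12+1 = 19.
Pick's theorem gives I = A − B/2 + 1 = 473.5 − 19/2 + 1 = 465, so the closed region contains I + B = 465 + 19 = 484 lattice points.

484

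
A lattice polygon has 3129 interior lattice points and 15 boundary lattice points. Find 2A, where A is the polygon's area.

Pick's theorem states A = I + B/2 − 1, so A = 3129 + 15/2 − 1 = 6271/2.
Hence 2A = 6271.

6271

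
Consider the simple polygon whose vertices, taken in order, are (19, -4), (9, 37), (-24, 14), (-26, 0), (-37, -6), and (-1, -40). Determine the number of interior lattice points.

2251

Using the shoelace formula, 2A = |[19·37 − 9·(-4)] + [9·14 − (-24)·37] + [(-24)·0 − (-26)·14] + [(-26)·(-6) − (-37)·0] + [(-37)·(-40) − (-1)·(-6)] + [(-1)·(-4) − 19·(-40)]| = 4511, so the area is 2255.5.
Along each edge there are gcd(|Δx|,|Δy|)+1 lattice points, so counting each shared vertex once the boundary has gcd(10,41) + gcd(33,23) + gcd(2,14) + gcd(11,6) + gcd(36,34) + gcd(20,36) = 1+1+2+1+2+4 = 11.
By Pick's theorem A = I + B/2 − 1, so I = 2255.5 − 11/2 + 1 = 2251.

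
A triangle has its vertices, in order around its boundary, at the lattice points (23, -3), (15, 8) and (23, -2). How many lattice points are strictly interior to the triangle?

By the shoelace formula, twice the signed area is |(23·8 − 15·(-3)) + (15·(-2) − 23·8) + (23·(-3) − 23·(-2))| = 8, so the area is 4.
Summing gcd(|Δx|,|Δy|) over the edges gives the boundary count: gcd(8,11) + gcd(8,10) + gcd(0,1) = 1+2+1 = 4.
Pick's theorem gives I = A − B/2 + 1 = 4 − 4/2 + 1 = 3.

3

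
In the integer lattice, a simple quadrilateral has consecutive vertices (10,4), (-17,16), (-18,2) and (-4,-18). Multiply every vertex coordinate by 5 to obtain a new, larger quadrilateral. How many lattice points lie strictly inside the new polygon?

12206

The shoelace formula gives twice the area as |(10·16 − (-17)·4) + ((-17)·2 − (-18)·16) + ((-18)·(-18) − (-4)·2) + ((-4)·4 − 10·(-18))| = 978, so the area is 489.
The number of boundary lattice points is Σ gcd(|Δx|,|Δy|) = gcd(27,12) + gcd(1,14) + gcd(14,20) + gcd(14,22) = 3+1+2+2 = 8.
Scaling by 5 multiplies the area by 5² = 25 (so the new area is 12225) and multiplies the boundary lattice-point count by 5, giving 40.
By Pick's theorem, the interior count of the dilated polygon is 12225 − 40/2 + 1 = 12206.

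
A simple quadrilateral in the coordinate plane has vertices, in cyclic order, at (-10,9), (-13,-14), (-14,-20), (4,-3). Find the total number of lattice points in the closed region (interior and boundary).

The shoelace formula gives twice the area as |[(-10)·(-14) − (-13)·9] + [(-13)·(-20) − (-14)·(-14)] + [(-14)·(-3) − 4·(-20)] + [4·9 − (-10)·(-3)]| = 449, so the area is 224.5.
Summing gcd(|Δx|,|Δy|) over the edges gives the boundary count: gcd(3,23) + gcd(1,6) + gcd(18,17) + gcd(14,12) = 1+1+1+2 = 5.
Pick's theorem gives I = A − B/2 + 1 = 224.5 − 5/2 + 1 = 223, so the closed region contains I + B = 223 + 5 = 228 lattice points.

228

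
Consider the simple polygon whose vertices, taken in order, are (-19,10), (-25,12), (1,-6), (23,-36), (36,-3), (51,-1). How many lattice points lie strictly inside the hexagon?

1045

The shoelace formula gives twice the area as |[(-19)·12 − (-25)·10] + [(-25)·(-6) − 1·12] + [1·(-36) − 23·(-6)] + [23·(-3) − 36·(-36)] + [36·(-1) − 51·(-3)] + [51·10 − (-19)·(-1)]| = 2097, so the area is 2097/2.
Along each edge there are gcd(|Δx|,|Δy|)+1 lattice points, so counting each shared vertex once the boundary has gcd(6,2) + gcd(26,18) + gcd(22,30) + gcd(13,33) + gcd(15,2) + gcd(70,11) = 2+2+2+1+1+1 = 9.
By Pick's theorem A = I + B/2 − 1, so I = 2097/2 − 9/2 + 1 = 1045.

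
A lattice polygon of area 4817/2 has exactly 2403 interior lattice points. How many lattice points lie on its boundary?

13

Pick's theorem gives A = I + B/2 − 1, so B = 2(A − I + 1) = 2(4817/2 − 2403 + 1) = 13.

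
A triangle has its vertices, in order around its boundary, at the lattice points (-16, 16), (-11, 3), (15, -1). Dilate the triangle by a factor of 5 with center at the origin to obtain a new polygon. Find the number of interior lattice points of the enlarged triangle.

3966

The shoelace formula gives twice the area as |((-16)·3 − (-11)·16) + ((-11)·(-1) − 15·3) + (15·16 − (-16)·(-1))| = 318, so the area is 159.
Summing gcd(|Δx|,|Δy|) over the edges gives the boundary count: gcd(5,13) + gcd(26,4) + gcd(31,17) = 1+2+1 = 4.
Scaling by 5 multiplies the area by 5² = 25 (so the new area is 3975) and multiplies the boundary lattice-point count by 5, giving 20.
By Pick's theorem, the interior count of the dilated polygon is 3975 − 20/2 + 1 = 3966.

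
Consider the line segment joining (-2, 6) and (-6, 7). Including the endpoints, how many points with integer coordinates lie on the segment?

2

The number of lattice points on a segment between lattice points is gcd(|Δx|,|Δy|) + 1 = gcd(4,1) + 1 = 1 + 1 = 2.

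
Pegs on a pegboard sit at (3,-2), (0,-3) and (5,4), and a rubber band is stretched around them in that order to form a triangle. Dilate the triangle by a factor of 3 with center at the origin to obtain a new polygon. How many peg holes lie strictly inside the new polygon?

67

Using the shoelace formula, 2A = |(3·(-3) − 0·(-2)) + (0·4 − 5·(-3)) + (5·(-2) − 3·4)| = 16, so the area is 8.
Summing gcd(|Δx|,|Δy|) over the edges gives the boundary count: gcd(3,1) + gcd(5,7) + gcd(2,6) = 1+1+2 = 4.
Scaling by 3 multiplies the area by 3² = 9 (so the new area is 72) and multiplies the boundary lattice-point count by 3, giving 12.
By Pick's theorem, the interior count of the dilated polygon is 72 − 12/2 + 1 = 67.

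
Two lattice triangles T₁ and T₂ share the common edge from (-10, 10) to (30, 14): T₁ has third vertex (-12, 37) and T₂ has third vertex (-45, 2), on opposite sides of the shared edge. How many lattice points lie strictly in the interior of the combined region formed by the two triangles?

The union is the simple quadrilateral with vertices (-10, 10), (-12, 37), (30, 14), (-45, 2) in order.
The shoelace formula gives twice the area as |((-10)·37 − (-12)·10) + ((-12)·14 − 30·37) + (30·2 − (-45)·14) + ((-45)·10 − (-10)·2)| = 1268, so the area is 634.
The number of boundary lattice points is Σ gcd(|Δx|,|Δy|) = gcd(2,27) + gcd(42,23) + gcd(75,12) + gcd(35,8) = 1+1+3+1 = 6.
By Pick's theorem I = A − B/2 + 1 = 634 − 6/2 + 1 = 632.

632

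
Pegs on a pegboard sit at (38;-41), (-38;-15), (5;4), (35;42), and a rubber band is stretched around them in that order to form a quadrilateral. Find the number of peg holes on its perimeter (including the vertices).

Along each edge there are gcd(|Δx|,|Δy|)+1 lattice points, so counting each shared vertex once the boundary has gcd(76,26) + gcd(43,19) + gcd(30,38) + gcd(3,83) = 2+1+2+1 = 6.

6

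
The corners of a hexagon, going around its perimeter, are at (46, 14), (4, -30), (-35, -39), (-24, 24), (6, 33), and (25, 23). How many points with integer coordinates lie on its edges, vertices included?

Summing gcd(|Δx|,|Δy|) over the edges gives the boundary count: gcd(42,44) + gcd(39,9) + gcd(11,63) + gcd(30,9) + gcd(19,10) + gcd(21,9) = 2+3+1+3+1+3 = 13.

13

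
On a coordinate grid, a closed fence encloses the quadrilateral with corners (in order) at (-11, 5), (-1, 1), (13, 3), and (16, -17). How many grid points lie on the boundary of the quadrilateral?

The number of boundary lattice points is Σ gcd(|Δx|,|Δy|) = gcd(10,4) + gcd(14,2) + gcd(3,20) + gcd(27,22) = 2+2+1+1 = 6.

6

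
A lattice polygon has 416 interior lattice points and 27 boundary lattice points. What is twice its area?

857

Pick's theorem states A = I + B/2 − 1, so A = 416 + 27/2 − 1 = 857/2.
Hence 2A = 857.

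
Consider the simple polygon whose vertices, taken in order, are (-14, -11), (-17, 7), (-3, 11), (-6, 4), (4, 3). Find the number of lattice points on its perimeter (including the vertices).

9

The number of boundary lattice points is Σ gcd(|Δx|,|Δy|) = gcd(3,18) + gcd(14,4) + gcd(3,7) + gcd(10,1) + gcd(18,14) = 3+2+1+1+2 = 9.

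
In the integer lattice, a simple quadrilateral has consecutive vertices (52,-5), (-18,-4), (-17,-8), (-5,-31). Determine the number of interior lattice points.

950

The shoelace formula gives twice the area as |(52·(-4) − (-18)·(-5)) + ((-18)·(-8) − (-17)·(-4)) + ((-17)·(-31) − (-5)·(-8)) + ((-5)·(-5) − 52·(-31))| = 1902, so the area is 951.
Summing gcd(|Δx|,|Δy|) over the edges gives the boundary count: gcd(70,1) + gcd(1,4) + gcd(12,23) + gcd(57,26) = 1+1+1+1 = 4.
By Pick's theorem A = I + B/2 − 1, so I = 951 − 4/2 + 1 = 950.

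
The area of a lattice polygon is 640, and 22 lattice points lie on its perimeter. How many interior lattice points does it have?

630

Pick's theorem A = I + B/2 − 1 rearranges to I = A − B/2 + 1 = 640 − 22/2 + 1 = 630.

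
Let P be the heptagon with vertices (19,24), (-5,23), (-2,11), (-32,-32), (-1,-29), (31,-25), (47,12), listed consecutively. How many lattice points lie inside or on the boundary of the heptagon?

Using the shoelace formula, 2A = |[19·23 − (-5)·24] + [(-5)·11 − (-2)·23] + [(-2)·(-32) − (-32)·11] + [(-32)·(-29) − (-1)·(-32)] + [(-1)·(-25) − 31·(-29)] + [31·12 − 47·(-25)] + [47·24 − 19·12]| = 5231, so the area is 5231/2.
Along each edge there are gcd(|Δx|,|Δy|)+1 lattice points, so counting each shared vertex once the boundary has gcd(24,1) + gcd(3,12) + gcd(30,43) + gcd(31,3) + gcd(32,4) + gcd(16,37) + gcd(28,12) = 1+3+1+1+4+1+4 = 15.
Pick's theorem gives I = A − B/2 + 1 = 5231/2 − 15/2 + 1 = 2609, so the closed region contains I + B = 2609 + 15 = 2624 lattice points.

2624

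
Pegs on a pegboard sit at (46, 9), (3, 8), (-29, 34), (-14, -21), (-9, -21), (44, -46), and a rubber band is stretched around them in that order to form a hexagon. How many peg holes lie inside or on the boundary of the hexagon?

2866

Using the shoelace formula, 2A = |(46·8 − 3·9) + (3·34 − (-29)·8) + ((-29)·(-21) − (-14)·34) + ((-14)·(-21) − (-9)·(-21)) + ((-9)·(-46) − 44·(-21)) + (44·9 − 46·(-46))| = 5715, so the area is 2857.5.
The number of boundary lattice points is Σ gcd(|Δx|,|Δy|) = gcd(43,1) + gcd(32,26) + gcd(15,55) + gcd(5,0) + gcd(53,25) + gcd(2,55) = 1+2+5+5+1+1 = 15.
Pick's theorem gives I = A − B/2 + 1 = 2857.5 − 15/2 + 1 = 2851, so the closed region contains I + B = 2851 + 15 = 2866 lattice points.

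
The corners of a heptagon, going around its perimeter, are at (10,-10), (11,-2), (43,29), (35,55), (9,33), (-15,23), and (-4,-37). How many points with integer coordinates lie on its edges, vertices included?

The number of boundary lattice points is Σ gcd(|Δx|,|Δy|) = gcd(1,8) + gcd(32,31) + gcd(8,26) + gcd(26,22) + gcd(24,10) + gcd(11,60) + gcd(14,27) = 1+1+2+2+2+1+1 = 10.

10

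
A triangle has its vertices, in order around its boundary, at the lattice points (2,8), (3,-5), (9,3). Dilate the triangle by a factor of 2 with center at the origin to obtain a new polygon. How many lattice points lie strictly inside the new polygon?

169

The shoelace formula gives twice the area as |[2·(-5) − 3·8] + [3·3 − 9·(-5)] + [9·8 − 2·3]| = 86, so the area is 43.
Summing gcd(|Δx|,|Δy|) over the edges gives the boundary count: gcd(1,13) + gcd(6,8) + gcd(7,5) = 1+2+1 = 4.
Scaling by 2 multiplies the area by 2² = 4 (so the new area is 172) and multiplies the boundary lattice-point count by 2, giving 8.
By Pick's theorem, the interior count of the dilated polygon is 172 − 8/2 + 1 = 169.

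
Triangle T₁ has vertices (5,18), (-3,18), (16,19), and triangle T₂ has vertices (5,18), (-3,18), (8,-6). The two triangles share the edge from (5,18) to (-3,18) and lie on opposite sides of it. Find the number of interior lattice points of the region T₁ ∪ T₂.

The union is the simple quadrilateral with vertices (5,18), (16,19), (-3,18), (8,-6) in order.
Using the shoelace formula, 2A = |(5·19 − 16·18) + (16·18 − (-3)·19) + ((-3)·(-6) − 8·18) + (8·18 − 5·(-6))| = 200, so the area is 100.
Summing gcd(|Δx|,|Δy|) over the edges gives the boundary count: gcd(11,1) + gcd(19,1) + gcd(11,24) + gcd(3,24) = 1+1+1+3 = 6.
By Pick's theorem I = A − B/2 + 1 = 100 − 6/2 + 1 = 98.

98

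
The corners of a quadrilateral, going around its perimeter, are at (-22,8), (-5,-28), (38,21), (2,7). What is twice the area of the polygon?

Using the shoelace formula, 2A = |[(-22)·(-28) − (-5)·8] + [(-5)·21 − 38·(-28)] + [38·7 − 2·21] + [2·8 − (-22)·7]| = 2009, so the area is 1004.5.

2009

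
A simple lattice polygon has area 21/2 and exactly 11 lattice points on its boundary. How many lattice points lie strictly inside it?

From Pick's theorem, I = A − B/2 + 1 = 21/2 − 11/2 + 1 = 6.

6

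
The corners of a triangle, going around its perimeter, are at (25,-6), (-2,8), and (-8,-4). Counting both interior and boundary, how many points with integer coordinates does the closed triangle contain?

Using the shoelace formula, 2A = |[25·8 − (-2)·(-6)] + [(-2)·(-4) − (-8)·8] + [(-8)·(-6) − 25·(-4)]| = 408, so the area is 204.
Along each edge there are gcd(|Δx|,|Δy|)+1 lattice points, so counting each shared vertex once the boundary has gcd(27,14) + gcd(6,12) + gcd(33,2) = 1+6+1 = 8.
Pick's theorem gives I = A − B/2 + 1 = 204 − 8/2 + 1 = 201, so the closed region contains I + B = 201 + 8 = 209 lattice points.

209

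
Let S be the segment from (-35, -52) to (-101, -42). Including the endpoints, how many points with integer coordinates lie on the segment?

3

The number of lattice points on a segment between lattice points is gcd(|Δx|,|Δy|) + 1 = gcd(66,10) + 1 = 2 + 1 = 3.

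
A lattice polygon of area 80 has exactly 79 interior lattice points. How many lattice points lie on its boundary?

Pick's theorem gives A = I + B/2 − 1, so B = 2(A − I + 1) = 2(80 − 79 + 1) = 4.

4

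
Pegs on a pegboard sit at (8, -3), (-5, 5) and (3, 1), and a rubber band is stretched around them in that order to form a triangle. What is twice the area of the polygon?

Using the shoelace formula, 2A = |[8·5 − (-5)·(-3)] + [(-5)·1 − 3·5] + [3·(-3) − 8·1]| = 12, so the area is 6.

12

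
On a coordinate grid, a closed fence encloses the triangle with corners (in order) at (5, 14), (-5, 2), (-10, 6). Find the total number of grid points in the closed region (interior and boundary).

The shoelace formula gives twice the area as |(5·2 − (-5)·14) + ((-5)·6 − (-10)·2) + ((-10)·14 − 5·6)| = 100, so the area is 50.
Summing gcd(|Δx|,|Δy|) over the edges gives the boundary count: gcd(10,12) + gcd(5,4) + gcd(15,8) = 2+1+1 = 4.
Pick's theorem gives I = A − B/2 + 1 = 50 − 4/2 + 1 = 49, so the closed region contains I + B = 49 + 4 = 53 lattice points.

53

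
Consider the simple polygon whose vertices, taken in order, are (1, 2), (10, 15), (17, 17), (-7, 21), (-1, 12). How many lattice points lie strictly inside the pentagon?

150

The shoelace formula gives twice the area as |(1·15 − 10·2) + (10·17 − 17·15) + (17·21 − (-7)·17) + ((-7)·12 − (-1)·21) + ((-1)·2 − 1·12)| = 309, so the area is 154.5.
Summing gcd(|Δx|,|Δy|) over the edges gives the boundary count: gcd(9,13) + gcd(7,2) + gcd(24,4) + gcd(6,9) + gcd(2,10) = 1+1+4+3+2 = 11.
Pick's theorem gives I = A − B/2 + 1 = 154.5 − 11/2 + 1 = 150.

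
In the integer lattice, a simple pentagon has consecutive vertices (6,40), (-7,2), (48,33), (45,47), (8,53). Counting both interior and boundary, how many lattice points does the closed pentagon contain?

1377

Using the shoelace formula, 2A = |[6·2 − (-7)·40] + [(-7)·33 − 48·2] + [48·47 − 45·33] + [45·53 − 8·47] + [8·40 − 6·53]| = 2747, so the area is 2747/2.
Summing gcd(|Δx|,|Δy|) over the edges gives the boundary count: gcd(13,38) + gcd(55,31) + gcd(3,14) + gcd(37,6) + gcd(2,13) = 1+1+1+1+1 = 5.
Pick's theorem gives I = A − B/2 + 1 = 2747/2 − 5/2 + 1 = 1372, so the closed region contains I + B = 1372 + 5 = 1377 lattice points.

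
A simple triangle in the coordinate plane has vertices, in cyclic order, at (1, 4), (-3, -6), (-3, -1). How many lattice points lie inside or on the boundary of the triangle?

By the shoelace formula, twice the signed area is |[1·(-6) − (-3)·4] + [(-3)·(-1) − (-3)·(-6)] + [(-3)·4 − 1·(-1)]| = 20, so the area is 10.
The number of boundary lattice points is Σ gcd(|Δx|,|Δy|) = gcd(4,10) + gcd(0,5) + gcd(4,5) = 2+5+1 = 8.
Pick's theorem gives I = A − B/2 + 1 = 10 − 8/2 + 1 = 7, so the closed region contains I + B = 7 + 8 = 15 lattice points.

15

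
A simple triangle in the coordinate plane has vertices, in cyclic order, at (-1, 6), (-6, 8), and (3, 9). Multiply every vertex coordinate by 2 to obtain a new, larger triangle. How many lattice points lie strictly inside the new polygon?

Using the shoelace formula, 2A = |[(-1)·8 − (-6)·6] + [(-6)·9 − 3·8] + [3·6 − (-1)·9]| = 23, so the area is 11.5.
Summing gcd(|Δx|,|Δy|) over the edges gives the boundary count: gcd(5,2) + gcd(9,1) + gcd(4,3) = 1+1+1 = 3.
Scaling by 2 multiplies the area by 2² = 4 (so the new area is 46) and multiplies the boundary lattice-point count by 2, giving 6.
By Pick's theorem, the interior count of the dilated polygon is 46 − 6/2 + 1 = 44.

44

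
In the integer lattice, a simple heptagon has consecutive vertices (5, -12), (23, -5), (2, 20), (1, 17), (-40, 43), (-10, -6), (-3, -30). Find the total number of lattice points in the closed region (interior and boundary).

By the shoelace formula, twice the signed area is |[5·(-5) − 23·(-12)] + [23·20 − 2·(-5)] + [2·17 − 1·20] + [1·43 − (-40)·17] + [(-40)·(-6) − (-10)·43] + [(-10)·(-30) − (-3)·(-6)] + [(-3)·(-12) − 5·(-30)]| = 2596, so the area is 1298.
Summing gcd(|Δx|,|Δy|) over the edges gives the boundary count: gcd(18,7) + gcd(21,25) + gcd(1,3) + gcd(41,26) + gcd(30,49) + gcd(7,24) + gcd(8,18) = 1+1+1+1+1+1+2 = 8.
Pick's theorem gives I = A − B/2 + 1 = 1298 − 8/2 + 1 = 1295, so the closed region contains I + B = 1295 + 8 = 1303 lattice points.

1303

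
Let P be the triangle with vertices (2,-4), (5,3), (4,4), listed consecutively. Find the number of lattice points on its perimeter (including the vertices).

4

Along each edge there are gcd(|Δx|,|Δy|)+1 lattice points, so counting each shared vertex once the boundary has gcd(3,7) + gcd(1,1) + gcd(2,8) = 1+1+2 = 4.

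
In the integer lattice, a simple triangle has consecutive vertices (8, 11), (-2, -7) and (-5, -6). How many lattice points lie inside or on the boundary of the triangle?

By the shoelace formula, twice the signed area is |(8·(-7) − (-2)·11) + ((-2)·(-6) − (-5)·(-7)) + ((-5)·11 − 8·(-6))| = 64, so the area is 32.
The number of boundary lattice points is Σ gcd(|Δx|,|Δy|) = gcd(10,18) + gcd(3,1) + gcd(13,17) = 2+1+1 = 4.
Pick's theorem gives I = A − B/2 + 1 = 32 − 4/2 + 1 = 31, so the closed region contains I + B = 31 + 4 = 35 lattice points.

35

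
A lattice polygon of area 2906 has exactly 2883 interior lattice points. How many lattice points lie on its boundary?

48

Pick's theorem gives A = I + B/2 − 1, so B = 2(A − I + 1) = 2(2906 − 2883 + 1) = 48.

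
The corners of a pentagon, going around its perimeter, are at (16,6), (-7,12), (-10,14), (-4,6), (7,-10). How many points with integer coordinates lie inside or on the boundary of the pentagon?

230

Using the shoelace formula, 2A = |[16·12 − (-7)·6] + [(-7)·14 − (-10)·12] + [(-10)·6 − (-4)·14] + [(-4)·(-10) − 7·6] + [7·6 − 16·(-10)]| = 452, so the area is 226.
Along each edge there are gcd(|Δx|,|Δy|)+1 lattice points, so counting each shared vertex once the boundary has gcd(23,6) + gcd(3,2) + gcd(6,8) + gcd(11,16) + gcd(9,16) = 1+1+2+1+1 = 6.
Pick's theorem gives I = A − B/2 + 1 = 226 − 6/2 + 1 = 224, so the closed region contains I + B = 224 + 6 = 230 lattice points.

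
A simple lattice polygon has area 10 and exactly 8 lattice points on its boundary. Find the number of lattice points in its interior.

Pick's theorem A = I + B/2 − 1 rearranges to I = A − B/2 + 1 = 10 − 8/2 + 1 = 7.

7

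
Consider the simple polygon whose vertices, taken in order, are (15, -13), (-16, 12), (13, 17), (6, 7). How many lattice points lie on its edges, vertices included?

The number of boundary lattice points is Σ gcd(|Δx|,|Δy|) = gcd(31,25) + gcd(29,5) + gcd(7,10) + gcd(9,20) = 1+1+1+1 = 4.

4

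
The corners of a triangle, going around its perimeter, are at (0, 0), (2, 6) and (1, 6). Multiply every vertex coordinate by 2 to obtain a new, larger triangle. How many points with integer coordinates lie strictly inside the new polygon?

By the shoelace formula, twice the signed area is |(0·6 − 2·0) + (2·6 − 1·6) + (1·0 − 0·6)| = 6, so the area is 3.
The number of boundary lattice points is Σ gcd(|Δx|,|Δy|) = gcd(2,6) + gcd(1,0) + gcd(1,6) = 2+1+1 = 4.
Scaling by 2 multiplies the area by 2² = 4 (so the new area is 12) and multiplies the boundary lattice-point count by 2, giving 8.
By Pick's theorem, the interior count of the dilated polygon is 12 − 8/2 + 1 = 9.

9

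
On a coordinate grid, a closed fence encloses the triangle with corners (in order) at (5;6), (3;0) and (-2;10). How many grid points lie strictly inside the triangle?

By the shoelace formula, twice the signed area is |(5·0 − 3·6) + (3·10 − (-2)·0) + ((-2)·6 − 5·10)| = 50, so the area is 25.
Along each edge there are gcd(|Δx|,|Δy|)+1 lattice points, so counting each shared vertex once the boundary has gcd(2,6) + gcd(5,10) + gcd(7,4) = 2+5+1 = 8.
By Pick's theorem A = I + B/2 − 1, so I = 25 − 8/2 + 1 = 22.

22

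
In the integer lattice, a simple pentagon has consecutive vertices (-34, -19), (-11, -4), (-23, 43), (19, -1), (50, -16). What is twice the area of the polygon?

3180

By the shoelace formula, twice the signed area is |[(-34)·(-4) − (-11)·(-19)] + [(-11)·43 − (-23)·(-4)] + [(-23)·(-1) − 19·43] + [19·(-16) − 50·(-1)] + [50·(-19) − (-34)·(-16)]| = 3180, so the area is 1590.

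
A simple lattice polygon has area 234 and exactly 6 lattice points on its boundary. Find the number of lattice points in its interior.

232

Pick's theorem A = I + B/2 − 1 rearranges to I = A − B/2 + 1 = 234 − 6/2 + 1 = 232.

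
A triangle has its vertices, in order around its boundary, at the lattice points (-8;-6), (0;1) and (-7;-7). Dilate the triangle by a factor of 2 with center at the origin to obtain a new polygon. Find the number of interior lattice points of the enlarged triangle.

The shoelace formula gives twice the area as |[(-8)·1 − 0·(-6)] + [0·(-7) − (-7)·1] + [(-7)·(-6) − (-8)·(-7)]| = 15, so the area is 7.5.
Along each edge there are gcd(|Δx|,|Δy|)+1 lattice points, so counting each shared vertex once the boundary has gcd(8,7) + gcd(7,8) + gcd(1,1) = 1+1+1 = 3.
Scaling by 2 multiplies the area by 2² = 4 (so the new area is 30) and multiplies the boundary lattice-point count by 2, giving 6.
By Pick's theorem, the interior count of the dilated polygon is 30 − 6/2 + 1 = 28.

28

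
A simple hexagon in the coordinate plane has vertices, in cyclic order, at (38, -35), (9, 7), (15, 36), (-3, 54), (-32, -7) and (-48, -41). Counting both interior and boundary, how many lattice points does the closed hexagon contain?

3854

The shoelace formula gives twice the area as |[38·7 − 9·(-35)] + [9·36 − 15·7] + [15·54 − (-3)·36] + [(-3)·(-7) − (-32)·54] + [(-32)·(-41) − (-48)·(-7)] + [(-48)·(-35) − 38·(-41)]| = 7681, so the area is 7681/2.
The number of boundary lattice points is Σ gcd(|Δx|,|Δy|) = gcd(29,42) + gcd(6,29) + gcd(18,18) + gcd(29,61) + gcd(16,34) + gcd(86,6) = 1+1+18+1+2+2 = 25.
Pick's theorem gives I = A − B/2 + 1 = 7681/2 − 25/2 + 1 = 3829, so the closed region contains I + B = 3829 + 25 = 3854 lattice points.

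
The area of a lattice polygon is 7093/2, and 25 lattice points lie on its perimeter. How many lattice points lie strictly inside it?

From Pick's theorem, I = A − B/2 + 1 = 7093/2 − 25/2 + 1 = 3535.

3535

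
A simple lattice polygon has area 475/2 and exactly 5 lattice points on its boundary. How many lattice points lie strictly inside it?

From Pick's theorem, I = A − B/2 + 1 = 475/2 − 5/2 + 1 = 236.

236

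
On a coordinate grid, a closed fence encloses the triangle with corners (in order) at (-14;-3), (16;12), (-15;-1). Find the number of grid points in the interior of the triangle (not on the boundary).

30

The shoelace formula gives twice the area as |((-14)·12 − 16·(-3)) + (16·(-1) − (-15)·12) + ((-15)·(-3) − (-14)·(-1))| = 75, so the area is 37.5.
Summing gcd(|Δx|,|Δy|) over the edges gives the boundary count: gcd(30,15) + gcd(31,13) + gcd(1,2) = 15+1+1 = 17.
Pick's theorem gives I = A − B/2 + 1 = 37.5 − 17/2 + 1 = 30.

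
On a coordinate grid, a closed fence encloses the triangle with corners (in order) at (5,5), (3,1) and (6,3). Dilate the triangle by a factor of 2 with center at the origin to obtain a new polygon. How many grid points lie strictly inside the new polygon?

13

By the shoelace formula, twice the signed area is |(5·1 − 3·5) + (3·3 − 6·1) + (6·5 − 5·3)| = 8, so the area is 4.
Summing gcd(|Δx|,|Δy|) over the edges gives the boundary count: gcd(2,4) + gcd(3,2) + gcd(1,2) = 2+1+1 = 4.
Scaling by 2 multiplies the area by 2² = 4 (so the new area is 16) and multiplies the boundary lattice-point count by 2, giving 8.
By Pick's theorem, the interior count of the dilated polygon is 16 − 8/2 + 1 = 13.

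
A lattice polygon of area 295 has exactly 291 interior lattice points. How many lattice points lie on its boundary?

10

Pick's theorem gives A = I + B/2 − 1, so B = 2(A − I + 1) = 2(295 − 291 + 1) = 10.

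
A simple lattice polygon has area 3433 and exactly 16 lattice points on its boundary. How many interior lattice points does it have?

Pick's theorem A = I + B/2 − 1 rearranges to I = A − B/2 + 1 = 3433 − 16/2 + 1 = 3426.

3426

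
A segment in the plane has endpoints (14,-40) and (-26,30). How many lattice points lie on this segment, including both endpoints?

11

The number of lattice points on a segment between lattice points is gcd(|Δx|,|Δy|) + 1 = gcd(40,70) + 1 = 10 + 1 = 11.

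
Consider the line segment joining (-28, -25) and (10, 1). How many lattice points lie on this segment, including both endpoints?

The number of lattice points on a segment between lattice points is gcd(|Δx|,|Δy|) + 1 = gcd(38,26) + 1 = 2 + 1 = 3.

3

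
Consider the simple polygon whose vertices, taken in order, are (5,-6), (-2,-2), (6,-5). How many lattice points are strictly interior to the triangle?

5

The shoelace formula gives twice the area as |[5·(-2) − (-2)·(-6)] + [(-2)·(-5) − 6·(-2)] + [6·(-6) − 5·(-5)]| = 11, so the area is 5.5.
The number of boundary lattice points is Σ gcd(|Δx|,|Δy|) = gcd(7,4) + gcd(8,3) + gcd(1,1) = 1+1+1 = 3.
By Pick's theorem A = I + B/2 − 1, so I = 5.5 − 3/2 + 1 = 5.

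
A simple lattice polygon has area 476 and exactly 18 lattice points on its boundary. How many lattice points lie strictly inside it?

Pick's theorem A = I + B/2 − 1 rearranges to I = A − B/2 + 1 = 476 − 18/2 + 1 = 468.

468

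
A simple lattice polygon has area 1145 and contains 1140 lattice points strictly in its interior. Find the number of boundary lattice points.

Pick's theorem gives A = I + B/2 − 1, so B = 2(A − I + 1) = 2(1145 − 1140 + 1) = 12.

12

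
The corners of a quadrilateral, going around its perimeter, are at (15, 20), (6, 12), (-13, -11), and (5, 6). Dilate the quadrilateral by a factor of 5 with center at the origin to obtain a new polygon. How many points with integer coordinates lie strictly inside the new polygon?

1701

The shoelace formula gives twice the area as |(15·12 − 6·20) + (6·(-11) − (-13)·12) + ((-13)·6 − 5·(-11)) + (5·20 − 15·6)| = 137, so the area is 137/2.
Summing gcd(|Δx|,|Δy|) over the edges gives the boundary count: gcd(9,8) + gcd(19,23) + gcd(18,17) + gcd(10,14) = 1+1+1+2 = 5.
Scaling by 5 multiplies the area by 5² = 25 (so the new area is 3425/2) and multiplies the boundary lattice-point count by 5, giving 25.
By Pick's theorem, the interior count of the dilated polygon is 3425/2 − 25/2 + 1 = 1701.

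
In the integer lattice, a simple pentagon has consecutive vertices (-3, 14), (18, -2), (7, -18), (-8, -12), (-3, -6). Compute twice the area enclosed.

The shoelace formula gives twice the area as |[(-3)·(-2) − 18·14] + [18·(-18) − 7·(-2)] + [7·(-12) − (-8)·(-18)] + [(-8)·(-6) − (-3)·(-12)] + [(-3)·14 − (-3)·(-6)]| = 832, so the area is 416.

832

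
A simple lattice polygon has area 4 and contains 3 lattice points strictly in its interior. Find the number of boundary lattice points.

Pick's theorem gives A = I + B/2 − 1, so B = 2(A − I + 1) = 2(4 − 3 + 1) = 4.

4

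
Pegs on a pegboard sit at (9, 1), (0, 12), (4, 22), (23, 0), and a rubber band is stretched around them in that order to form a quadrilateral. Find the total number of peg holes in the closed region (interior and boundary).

By the shoelace formula, twice the signed area is |(9·12 − 0·1) + (0·22 − 4·12) + (4·0 − 23·22) + (23·1 − 9·0)| = 423, so the area is 211.5.
The number of boundary lattice points is Σ gcd(|Δx|,|Δy|) = gcd(9,11) + gcd(4,10) + gcd(19,22) + gcd(14,1) = 1+2+1+1 = 5.
Pick's theorem gives I = A − B/2 + 1 = 211.5 − 5/2 + 1 = 210, so the closed region contains I + B = 210 + 5 = 215 lattice points.

215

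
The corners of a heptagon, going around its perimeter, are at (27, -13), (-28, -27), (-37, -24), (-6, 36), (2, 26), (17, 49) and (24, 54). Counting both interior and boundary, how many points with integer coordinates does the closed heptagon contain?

Using the shoelace formula, 2A = |[27·(-27) − (-28)·(-13)] + [(-28)·(-24) − (-37)·(-27)] + [(-37)·36 − (-6)·(-24)] + [(-6)·26 − 2·36] + [2·49 − 17·26] + [17·54 − 24·49] + [24·(-13) − 27·54]| = 5496, so the area is 2748.
The number of boundary lattice points is Σ gcd(|Δx|,|Δy|) = gcd(55,14) + gcd(9,3) + gcd(31,60) + gcd(8,10) + gcd(15,23) + gcd(7,5) + gcd(3,67) = 1+3+1+2+1+1+1 = 10.
Pick's theorem gives I = A − B/2 + 1 = 2748 − 10/2 + 1 = 2744, so the closed region contains I + B = 2744 + 10 = 2754 lattice points.

2754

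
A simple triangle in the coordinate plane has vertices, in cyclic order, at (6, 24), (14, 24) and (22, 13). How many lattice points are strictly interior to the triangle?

By the shoelace formula, twice the signed area is |[6·24 − 14·24] + [14·13 − 22·24] + [22·24 − 6·13]| = 88, so the area is 44.
Summing gcd(|Δx|,|Δy|) over the edges gives the boundary count: gcd(8,0) + gcd(8,11) + gcd(16,11) = 8+1+1 = 10.
By Pick's theorem A = I + B/2 − 1, so I = 44 − 10/2 + 1 = 40.

40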